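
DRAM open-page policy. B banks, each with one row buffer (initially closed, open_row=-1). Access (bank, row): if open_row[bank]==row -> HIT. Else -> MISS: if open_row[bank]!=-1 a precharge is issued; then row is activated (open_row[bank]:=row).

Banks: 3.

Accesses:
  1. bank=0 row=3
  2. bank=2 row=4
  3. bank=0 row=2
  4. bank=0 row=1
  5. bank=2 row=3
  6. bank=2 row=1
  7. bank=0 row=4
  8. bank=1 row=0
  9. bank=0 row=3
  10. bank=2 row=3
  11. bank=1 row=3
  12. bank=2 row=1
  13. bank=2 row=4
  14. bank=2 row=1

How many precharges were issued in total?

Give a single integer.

Answer: 11

Derivation:
Acc 1: bank0 row3 -> MISS (open row3); precharges=0
Acc 2: bank2 row4 -> MISS (open row4); precharges=0
Acc 3: bank0 row2 -> MISS (open row2); precharges=1
Acc 4: bank0 row1 -> MISS (open row1); precharges=2
Acc 5: bank2 row3 -> MISS (open row3); precharges=3
Acc 6: bank2 row1 -> MISS (open row1); precharges=4
Acc 7: bank0 row4 -> MISS (open row4); precharges=5
Acc 8: bank1 row0 -> MISS (open row0); precharges=5
Acc 9: bank0 row3 -> MISS (open row3); precharges=6
Acc 10: bank2 row3 -> MISS (open row3); precharges=7
Acc 11: bank1 row3 -> MISS (open row3); precharges=8
Acc 12: bank2 row1 -> MISS (open row1); precharges=9
Acc 13: bank2 row4 -> MISS (open row4); precharges=10
Acc 14: bank2 row1 -> MISS (open row1); precharges=11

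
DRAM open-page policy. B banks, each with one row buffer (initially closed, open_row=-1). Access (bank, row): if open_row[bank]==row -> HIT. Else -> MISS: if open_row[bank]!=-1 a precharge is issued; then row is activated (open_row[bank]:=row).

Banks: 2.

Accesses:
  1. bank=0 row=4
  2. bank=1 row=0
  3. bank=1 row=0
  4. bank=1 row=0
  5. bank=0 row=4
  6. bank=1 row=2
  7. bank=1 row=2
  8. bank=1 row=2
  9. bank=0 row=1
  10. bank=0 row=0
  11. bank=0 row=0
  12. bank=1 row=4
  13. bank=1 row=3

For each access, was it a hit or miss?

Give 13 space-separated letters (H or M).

Answer: M M H H H M H H M M H M M

Derivation:
Acc 1: bank0 row4 -> MISS (open row4); precharges=0
Acc 2: bank1 row0 -> MISS (open row0); precharges=0
Acc 3: bank1 row0 -> HIT
Acc 4: bank1 row0 -> HIT
Acc 5: bank0 row4 -> HIT
Acc 6: bank1 row2 -> MISS (open row2); precharges=1
Acc 7: bank1 row2 -> HIT
Acc 8: bank1 row2 -> HIT
Acc 9: bank0 row1 -> MISS (open row1); precharges=2
Acc 10: bank0 row0 -> MISS (open row0); precharges=3
Acc 11: bank0 row0 -> HIT
Acc 12: bank1 row4 -> MISS (open row4); precharges=4
Acc 13: bank1 row3 -> MISS (open row3); precharges=5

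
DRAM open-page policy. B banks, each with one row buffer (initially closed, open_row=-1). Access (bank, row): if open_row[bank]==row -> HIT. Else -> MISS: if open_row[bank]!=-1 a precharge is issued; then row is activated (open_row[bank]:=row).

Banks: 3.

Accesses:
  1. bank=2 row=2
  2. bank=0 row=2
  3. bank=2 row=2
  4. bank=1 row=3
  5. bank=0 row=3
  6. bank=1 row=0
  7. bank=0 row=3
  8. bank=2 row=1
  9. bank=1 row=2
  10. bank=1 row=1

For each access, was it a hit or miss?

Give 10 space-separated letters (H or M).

Answer: M M H M M M H M M M

Derivation:
Acc 1: bank2 row2 -> MISS (open row2); precharges=0
Acc 2: bank0 row2 -> MISS (open row2); precharges=0
Acc 3: bank2 row2 -> HIT
Acc 4: bank1 row3 -> MISS (open row3); precharges=0
Acc 5: bank0 row3 -> MISS (open row3); precharges=1
Acc 6: bank1 row0 -> MISS (open row0); precharges=2
Acc 7: bank0 row3 -> HIT
Acc 8: bank2 row1 -> MISS (open row1); precharges=3
Acc 9: bank1 row2 -> MISS (open row2); precharges=4
Acc 10: bank1 row1 -> MISS (open row1); precharges=5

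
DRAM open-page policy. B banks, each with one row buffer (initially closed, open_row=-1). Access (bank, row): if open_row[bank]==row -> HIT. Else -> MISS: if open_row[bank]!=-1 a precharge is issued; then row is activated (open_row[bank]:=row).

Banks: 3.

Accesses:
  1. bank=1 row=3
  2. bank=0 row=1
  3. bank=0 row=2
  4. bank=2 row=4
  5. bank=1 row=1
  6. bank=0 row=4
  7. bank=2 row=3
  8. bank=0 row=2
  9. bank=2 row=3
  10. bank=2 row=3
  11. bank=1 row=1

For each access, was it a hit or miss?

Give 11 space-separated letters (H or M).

Answer: M M M M M M M M H H H

Derivation:
Acc 1: bank1 row3 -> MISS (open row3); precharges=0
Acc 2: bank0 row1 -> MISS (open row1); precharges=0
Acc 3: bank0 row2 -> MISS (open row2); precharges=1
Acc 4: bank2 row4 -> MISS (open row4); precharges=1
Acc 5: bank1 row1 -> MISS (open row1); precharges=2
Acc 6: bank0 row4 -> MISS (open row4); precharges=3
Acc 7: bank2 row3 -> MISS (open row3); precharges=4
Acc 8: bank0 row2 -> MISS (open row2); precharges=5
Acc 9: bank2 row3 -> HIT
Acc 10: bank2 row3 -> HIT
Acc 11: bank1 row1 -> HIT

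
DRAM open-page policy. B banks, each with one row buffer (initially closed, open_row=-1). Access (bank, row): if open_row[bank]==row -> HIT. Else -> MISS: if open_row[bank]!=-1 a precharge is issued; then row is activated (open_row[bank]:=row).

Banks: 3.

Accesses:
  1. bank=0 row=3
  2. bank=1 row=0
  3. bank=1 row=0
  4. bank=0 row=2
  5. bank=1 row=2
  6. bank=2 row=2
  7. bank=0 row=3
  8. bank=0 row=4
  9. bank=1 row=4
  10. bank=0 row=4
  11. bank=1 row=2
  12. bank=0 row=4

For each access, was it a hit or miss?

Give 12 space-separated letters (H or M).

Answer: M M H M M M M M M H M H

Derivation:
Acc 1: bank0 row3 -> MISS (open row3); precharges=0
Acc 2: bank1 row0 -> MISS (open row0); precharges=0
Acc 3: bank1 row0 -> HIT
Acc 4: bank0 row2 -> MISS (open row2); precharges=1
Acc 5: bank1 row2 -> MISS (open row2); precharges=2
Acc 6: bank2 row2 -> MISS (open row2); precharges=2
Acc 7: bank0 row3 -> MISS (open row3); precharges=3
Acc 8: bank0 row4 -> MISS (open row4); precharges=4
Acc 9: bank1 row4 -> MISS (open row4); precharges=5
Acc 10: bank0 row4 -> HIT
Acc 11: bank1 row2 -> MISS (open row2); precharges=6
Acc 12: bank0 row4 -> HIT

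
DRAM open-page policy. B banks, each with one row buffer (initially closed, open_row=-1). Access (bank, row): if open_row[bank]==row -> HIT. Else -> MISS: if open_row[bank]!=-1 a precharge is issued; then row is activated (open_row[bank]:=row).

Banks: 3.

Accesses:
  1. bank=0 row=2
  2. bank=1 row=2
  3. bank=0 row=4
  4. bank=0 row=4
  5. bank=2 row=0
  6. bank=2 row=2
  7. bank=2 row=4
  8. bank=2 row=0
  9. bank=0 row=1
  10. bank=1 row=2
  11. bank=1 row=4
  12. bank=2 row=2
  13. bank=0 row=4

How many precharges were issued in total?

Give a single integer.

Answer: 8

Derivation:
Acc 1: bank0 row2 -> MISS (open row2); precharges=0
Acc 2: bank1 row2 -> MISS (open row2); precharges=0
Acc 3: bank0 row4 -> MISS (open row4); precharges=1
Acc 4: bank0 row4 -> HIT
Acc 5: bank2 row0 -> MISS (open row0); precharges=1
Acc 6: bank2 row2 -> MISS (open row2); precharges=2
Acc 7: bank2 row4 -> MISS (open row4); precharges=3
Acc 8: bank2 row0 -> MISS (open row0); precharges=4
Acc 9: bank0 row1 -> MISS (open row1); precharges=5
Acc 10: bank1 row2 -> HIT
Acc 11: bank1 row4 -> MISS (open row4); precharges=6
Acc 12: bank2 row2 -> MISS (open row2); precharges=7
Acc 13: bank0 row4 -> MISS (open row4); precharges=8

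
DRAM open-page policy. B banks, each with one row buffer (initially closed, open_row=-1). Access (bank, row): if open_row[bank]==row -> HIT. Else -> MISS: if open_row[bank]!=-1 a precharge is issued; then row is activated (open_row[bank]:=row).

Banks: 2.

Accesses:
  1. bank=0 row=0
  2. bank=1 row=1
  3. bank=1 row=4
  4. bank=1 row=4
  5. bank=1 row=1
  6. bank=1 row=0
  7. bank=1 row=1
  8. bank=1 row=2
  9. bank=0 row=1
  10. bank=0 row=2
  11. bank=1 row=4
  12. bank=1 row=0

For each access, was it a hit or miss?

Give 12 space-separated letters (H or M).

Answer: M M M H M M M M M M M M

Derivation:
Acc 1: bank0 row0 -> MISS (open row0); precharges=0
Acc 2: bank1 row1 -> MISS (open row1); precharges=0
Acc 3: bank1 row4 -> MISS (open row4); precharges=1
Acc 4: bank1 row4 -> HIT
Acc 5: bank1 row1 -> MISS (open row1); precharges=2
Acc 6: bank1 row0 -> MISS (open row0); precharges=3
Acc 7: bank1 row1 -> MISS (open row1); precharges=4
Acc 8: bank1 row2 -> MISS (open row2); precharges=5
Acc 9: bank0 row1 -> MISS (open row1); precharges=6
Acc 10: bank0 row2 -> MISS (open row2); precharges=7
Acc 11: bank1 row4 -> MISS (open row4); precharges=8
Acc 12: bank1 row0 -> MISS (open row0); precharges=9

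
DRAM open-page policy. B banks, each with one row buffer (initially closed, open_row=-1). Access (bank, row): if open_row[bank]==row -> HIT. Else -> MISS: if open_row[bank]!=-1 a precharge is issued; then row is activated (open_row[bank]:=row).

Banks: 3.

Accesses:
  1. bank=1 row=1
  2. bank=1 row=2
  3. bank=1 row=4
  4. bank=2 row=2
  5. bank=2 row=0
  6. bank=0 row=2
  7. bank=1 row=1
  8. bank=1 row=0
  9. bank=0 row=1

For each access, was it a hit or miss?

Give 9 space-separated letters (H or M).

Acc 1: bank1 row1 -> MISS (open row1); precharges=0
Acc 2: bank1 row2 -> MISS (open row2); precharges=1
Acc 3: bank1 row4 -> MISS (open row4); precharges=2
Acc 4: bank2 row2 -> MISS (open row2); precharges=2
Acc 5: bank2 row0 -> MISS (open row0); precharges=3
Acc 6: bank0 row2 -> MISS (open row2); precharges=3
Acc 7: bank1 row1 -> MISS (open row1); precharges=4
Acc 8: bank1 row0 -> MISS (open row0); precharges=5
Acc 9: bank0 row1 -> MISS (open row1); precharges=6

Answer: M M M M M M M M M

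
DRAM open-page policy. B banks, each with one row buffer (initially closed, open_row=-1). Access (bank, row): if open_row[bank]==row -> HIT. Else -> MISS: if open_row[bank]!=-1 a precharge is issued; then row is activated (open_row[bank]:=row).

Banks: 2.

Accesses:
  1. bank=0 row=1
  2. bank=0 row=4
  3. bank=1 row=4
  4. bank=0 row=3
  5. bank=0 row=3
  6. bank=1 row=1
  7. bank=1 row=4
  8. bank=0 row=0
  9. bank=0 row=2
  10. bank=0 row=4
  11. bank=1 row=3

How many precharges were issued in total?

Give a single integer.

Acc 1: bank0 row1 -> MISS (open row1); precharges=0
Acc 2: bank0 row4 -> MISS (open row4); precharges=1
Acc 3: bank1 row4 -> MISS (open row4); precharges=1
Acc 4: bank0 row3 -> MISS (open row3); precharges=2
Acc 5: bank0 row3 -> HIT
Acc 6: bank1 row1 -> MISS (open row1); precharges=3
Acc 7: bank1 row4 -> MISS (open row4); precharges=4
Acc 8: bank0 row0 -> MISS (open row0); precharges=5
Acc 9: bank0 row2 -> MISS (open row2); precharges=6
Acc 10: bank0 row4 -> MISS (open row4); precharges=7
Acc 11: bank1 row3 -> MISS (open row3); precharges=8

Answer: 8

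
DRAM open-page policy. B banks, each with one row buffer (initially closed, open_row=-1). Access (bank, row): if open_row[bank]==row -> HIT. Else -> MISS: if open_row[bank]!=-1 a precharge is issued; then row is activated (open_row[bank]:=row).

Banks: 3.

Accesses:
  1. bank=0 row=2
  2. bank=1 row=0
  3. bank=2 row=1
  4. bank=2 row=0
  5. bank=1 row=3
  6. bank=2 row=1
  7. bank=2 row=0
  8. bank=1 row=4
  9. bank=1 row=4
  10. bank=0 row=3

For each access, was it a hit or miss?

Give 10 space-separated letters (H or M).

Answer: M M M M M M M M H M

Derivation:
Acc 1: bank0 row2 -> MISS (open row2); precharges=0
Acc 2: bank1 row0 -> MISS (open row0); precharges=0
Acc 3: bank2 row1 -> MISS (open row1); precharges=0
Acc 4: bank2 row0 -> MISS (open row0); precharges=1
Acc 5: bank1 row3 -> MISS (open row3); precharges=2
Acc 6: bank2 row1 -> MISS (open row1); precharges=3
Acc 7: bank2 row0 -> MISS (open row0); precharges=4
Acc 8: bank1 row4 -> MISS (open row4); precharges=5
Acc 9: bank1 row4 -> HIT
Acc 10: bank0 row3 -> MISS (open row3); precharges=6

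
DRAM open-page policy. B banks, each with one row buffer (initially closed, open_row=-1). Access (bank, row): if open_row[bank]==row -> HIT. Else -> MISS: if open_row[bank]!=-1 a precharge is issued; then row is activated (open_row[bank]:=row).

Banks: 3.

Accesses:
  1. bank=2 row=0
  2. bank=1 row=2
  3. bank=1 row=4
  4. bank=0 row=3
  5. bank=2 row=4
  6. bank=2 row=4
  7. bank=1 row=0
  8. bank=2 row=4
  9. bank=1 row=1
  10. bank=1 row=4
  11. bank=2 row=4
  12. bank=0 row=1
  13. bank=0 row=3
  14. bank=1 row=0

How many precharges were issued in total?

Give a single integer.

Acc 1: bank2 row0 -> MISS (open row0); precharges=0
Acc 2: bank1 row2 -> MISS (open row2); precharges=0
Acc 3: bank1 row4 -> MISS (open row4); precharges=1
Acc 4: bank0 row3 -> MISS (open row3); precharges=1
Acc 5: bank2 row4 -> MISS (open row4); precharges=2
Acc 6: bank2 row4 -> HIT
Acc 7: bank1 row0 -> MISS (open row0); precharges=3
Acc 8: bank2 row4 -> HIT
Acc 9: bank1 row1 -> MISS (open row1); precharges=4
Acc 10: bank1 row4 -> MISS (open row4); precharges=5
Acc 11: bank2 row4 -> HIT
Acc 12: bank0 row1 -> MISS (open row1); precharges=6
Acc 13: bank0 row3 -> MISS (open row3); precharges=7
Acc 14: bank1 row0 -> MISS (open row0); precharges=8

Answer: 8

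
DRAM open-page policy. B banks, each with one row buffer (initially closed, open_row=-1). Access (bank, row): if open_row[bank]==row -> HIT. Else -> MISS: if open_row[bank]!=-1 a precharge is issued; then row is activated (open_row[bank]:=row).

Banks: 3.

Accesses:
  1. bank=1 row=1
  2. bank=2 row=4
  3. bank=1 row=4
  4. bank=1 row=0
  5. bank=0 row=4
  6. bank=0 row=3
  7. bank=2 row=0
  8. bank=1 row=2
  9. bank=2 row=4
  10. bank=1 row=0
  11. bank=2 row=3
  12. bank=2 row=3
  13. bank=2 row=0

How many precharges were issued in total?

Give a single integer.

Acc 1: bank1 row1 -> MISS (open row1); precharges=0
Acc 2: bank2 row4 -> MISS (open row4); precharges=0
Acc 3: bank1 row4 -> MISS (open row4); precharges=1
Acc 4: bank1 row0 -> MISS (open row0); precharges=2
Acc 5: bank0 row4 -> MISS (open row4); precharges=2
Acc 6: bank0 row3 -> MISS (open row3); precharges=3
Acc 7: bank2 row0 -> MISS (open row0); precharges=4
Acc 8: bank1 row2 -> MISS (open row2); precharges=5
Acc 9: bank2 row4 -> MISS (open row4); precharges=6
Acc 10: bank1 row0 -> MISS (open row0); precharges=7
Acc 11: bank2 row3 -> MISS (open row3); precharges=8
Acc 12: bank2 row3 -> HIT
Acc 13: bank2 row0 -> MISS (open row0); precharges=9

Answer: 9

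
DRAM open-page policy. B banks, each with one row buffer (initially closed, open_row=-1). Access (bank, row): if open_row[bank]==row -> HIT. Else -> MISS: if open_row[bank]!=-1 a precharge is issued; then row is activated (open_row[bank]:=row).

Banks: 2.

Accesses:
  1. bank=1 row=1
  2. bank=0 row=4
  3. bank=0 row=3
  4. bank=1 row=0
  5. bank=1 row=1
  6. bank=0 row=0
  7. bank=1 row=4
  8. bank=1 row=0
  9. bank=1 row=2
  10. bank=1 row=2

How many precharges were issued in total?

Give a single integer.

Answer: 7

Derivation:
Acc 1: bank1 row1 -> MISS (open row1); precharges=0
Acc 2: bank0 row4 -> MISS (open row4); precharges=0
Acc 3: bank0 row3 -> MISS (open row3); precharges=1
Acc 4: bank1 row0 -> MISS (open row0); precharges=2
Acc 5: bank1 row1 -> MISS (open row1); precharges=3
Acc 6: bank0 row0 -> MISS (open row0); precharges=4
Acc 7: bank1 row4 -> MISS (open row4); precharges=5
Acc 8: bank1 row0 -> MISS (open row0); precharges=6
Acc 9: bank1 row2 -> MISS (open row2); precharges=7
Acc 10: bank1 row2 -> HIT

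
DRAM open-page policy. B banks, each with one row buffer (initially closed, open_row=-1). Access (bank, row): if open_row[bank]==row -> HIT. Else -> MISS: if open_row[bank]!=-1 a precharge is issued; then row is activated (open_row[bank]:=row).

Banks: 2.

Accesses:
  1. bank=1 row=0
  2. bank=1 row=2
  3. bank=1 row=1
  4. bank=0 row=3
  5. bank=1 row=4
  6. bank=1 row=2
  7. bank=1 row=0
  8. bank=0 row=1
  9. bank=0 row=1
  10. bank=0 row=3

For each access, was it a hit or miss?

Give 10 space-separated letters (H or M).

Answer: M M M M M M M M H M

Derivation:
Acc 1: bank1 row0 -> MISS (open row0); precharges=0
Acc 2: bank1 row2 -> MISS (open row2); precharges=1
Acc 3: bank1 row1 -> MISS (open row1); precharges=2
Acc 4: bank0 row3 -> MISS (open row3); precharges=2
Acc 5: bank1 row4 -> MISS (open row4); precharges=3
Acc 6: bank1 row2 -> MISS (open row2); precharges=4
Acc 7: bank1 row0 -> MISS (open row0); precharges=5
Acc 8: bank0 row1 -> MISS (open row1); precharges=6
Acc 9: bank0 row1 -> HIT
Acc 10: bank0 row3 -> MISS (open row3); precharges=7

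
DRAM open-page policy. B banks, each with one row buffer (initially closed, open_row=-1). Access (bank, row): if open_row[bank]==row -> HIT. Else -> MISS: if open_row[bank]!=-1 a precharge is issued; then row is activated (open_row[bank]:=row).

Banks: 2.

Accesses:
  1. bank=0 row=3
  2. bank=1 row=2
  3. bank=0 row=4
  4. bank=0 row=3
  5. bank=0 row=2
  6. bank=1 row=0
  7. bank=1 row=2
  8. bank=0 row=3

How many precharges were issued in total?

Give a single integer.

Answer: 6

Derivation:
Acc 1: bank0 row3 -> MISS (open row3); precharges=0
Acc 2: bank1 row2 -> MISS (open row2); precharges=0
Acc 3: bank0 row4 -> MISS (open row4); precharges=1
Acc 4: bank0 row3 -> MISS (open row3); precharges=2
Acc 5: bank0 row2 -> MISS (open row2); precharges=3
Acc 6: bank1 row0 -> MISS (open row0); precharges=4
Acc 7: bank1 row2 -> MISS (open row2); precharges=5
Acc 8: bank0 row3 -> MISS (open row3); precharges=6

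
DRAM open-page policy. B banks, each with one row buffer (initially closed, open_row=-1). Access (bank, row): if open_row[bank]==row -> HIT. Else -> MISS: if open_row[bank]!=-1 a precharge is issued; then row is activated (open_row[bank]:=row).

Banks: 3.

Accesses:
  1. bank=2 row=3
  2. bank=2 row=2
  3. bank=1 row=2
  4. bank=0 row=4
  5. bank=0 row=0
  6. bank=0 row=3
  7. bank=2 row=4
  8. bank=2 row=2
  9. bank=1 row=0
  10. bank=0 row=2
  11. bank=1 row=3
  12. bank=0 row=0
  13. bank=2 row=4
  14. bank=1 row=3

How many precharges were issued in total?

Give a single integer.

Acc 1: bank2 row3 -> MISS (open row3); precharges=0
Acc 2: bank2 row2 -> MISS (open row2); precharges=1
Acc 3: bank1 row2 -> MISS (open row2); precharges=1
Acc 4: bank0 row4 -> MISS (open row4); precharges=1
Acc 5: bank0 row0 -> MISS (open row0); precharges=2
Acc 6: bank0 row3 -> MISS (open row3); precharges=3
Acc 7: bank2 row4 -> MISS (open row4); precharges=4
Acc 8: bank2 row2 -> MISS (open row2); precharges=5
Acc 9: bank1 row0 -> MISS (open row0); precharges=6
Acc 10: bank0 row2 -> MISS (open row2); precharges=7
Acc 11: bank1 row3 -> MISS (open row3); precharges=8
Acc 12: bank0 row0 -> MISS (open row0); precharges=9
Acc 13: bank2 row4 -> MISS (open row4); precharges=10
Acc 14: bank1 row3 -> HIT

Answer: 10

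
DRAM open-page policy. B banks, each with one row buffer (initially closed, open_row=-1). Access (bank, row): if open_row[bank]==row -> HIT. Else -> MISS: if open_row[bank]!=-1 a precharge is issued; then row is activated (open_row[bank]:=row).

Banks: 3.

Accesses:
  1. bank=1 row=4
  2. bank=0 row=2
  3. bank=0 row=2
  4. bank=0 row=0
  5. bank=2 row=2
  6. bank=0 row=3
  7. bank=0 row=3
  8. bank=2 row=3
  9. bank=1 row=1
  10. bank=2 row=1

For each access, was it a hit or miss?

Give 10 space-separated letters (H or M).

Acc 1: bank1 row4 -> MISS (open row4); precharges=0
Acc 2: bank0 row2 -> MISS (open row2); precharges=0
Acc 3: bank0 row2 -> HIT
Acc 4: bank0 row0 -> MISS (open row0); precharges=1
Acc 5: bank2 row2 -> MISS (open row2); precharges=1
Acc 6: bank0 row3 -> MISS (open row3); precharges=2
Acc 7: bank0 row3 -> HIT
Acc 8: bank2 row3 -> MISS (open row3); precharges=3
Acc 9: bank1 row1 -> MISS (open row1); precharges=4
Acc 10: bank2 row1 -> MISS (open row1); precharges=5

Answer: M M H M M M H M M M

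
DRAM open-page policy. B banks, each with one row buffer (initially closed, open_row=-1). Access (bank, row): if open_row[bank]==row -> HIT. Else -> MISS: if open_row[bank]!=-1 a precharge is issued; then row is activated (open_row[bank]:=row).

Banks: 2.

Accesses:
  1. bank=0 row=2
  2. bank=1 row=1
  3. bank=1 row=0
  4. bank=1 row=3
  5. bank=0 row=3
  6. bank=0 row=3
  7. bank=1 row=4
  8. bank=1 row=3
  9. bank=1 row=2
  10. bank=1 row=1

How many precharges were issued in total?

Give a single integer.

Acc 1: bank0 row2 -> MISS (open row2); precharges=0
Acc 2: bank1 row1 -> MISS (open row1); precharges=0
Acc 3: bank1 row0 -> MISS (open row0); precharges=1
Acc 4: bank1 row3 -> MISS (open row3); precharges=2
Acc 5: bank0 row3 -> MISS (open row3); precharges=3
Acc 6: bank0 row3 -> HIT
Acc 7: bank1 row4 -> MISS (open row4); precharges=4
Acc 8: bank1 row3 -> MISS (open row3); precharges=5
Acc 9: bank1 row2 -> MISS (open row2); precharges=6
Acc 10: bank1 row1 -> MISS (open row1); precharges=7

Answer: 7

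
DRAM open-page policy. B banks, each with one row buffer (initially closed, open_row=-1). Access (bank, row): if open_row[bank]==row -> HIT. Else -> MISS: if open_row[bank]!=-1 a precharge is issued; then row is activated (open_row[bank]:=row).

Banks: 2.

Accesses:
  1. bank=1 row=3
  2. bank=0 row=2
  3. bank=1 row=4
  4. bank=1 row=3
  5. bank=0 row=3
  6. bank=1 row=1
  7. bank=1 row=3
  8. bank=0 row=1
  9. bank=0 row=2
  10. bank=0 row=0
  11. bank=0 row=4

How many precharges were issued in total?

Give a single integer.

Answer: 9

Derivation:
Acc 1: bank1 row3 -> MISS (open row3); precharges=0
Acc 2: bank0 row2 -> MISS (open row2); precharges=0
Acc 3: bank1 row4 -> MISS (open row4); precharges=1
Acc 4: bank1 row3 -> MISS (open row3); precharges=2
Acc 5: bank0 row3 -> MISS (open row3); precharges=3
Acc 6: bank1 row1 -> MISS (open row1); precharges=4
Acc 7: bank1 row3 -> MISS (open row3); precharges=5
Acc 8: bank0 row1 -> MISS (open row1); precharges=6
Acc 9: bank0 row2 -> MISS (open row2); precharges=7
Acc 10: bank0 row0 -> MISS (open row0); precharges=8
Acc 11: bank0 row4 -> MISS (open row4); precharges=9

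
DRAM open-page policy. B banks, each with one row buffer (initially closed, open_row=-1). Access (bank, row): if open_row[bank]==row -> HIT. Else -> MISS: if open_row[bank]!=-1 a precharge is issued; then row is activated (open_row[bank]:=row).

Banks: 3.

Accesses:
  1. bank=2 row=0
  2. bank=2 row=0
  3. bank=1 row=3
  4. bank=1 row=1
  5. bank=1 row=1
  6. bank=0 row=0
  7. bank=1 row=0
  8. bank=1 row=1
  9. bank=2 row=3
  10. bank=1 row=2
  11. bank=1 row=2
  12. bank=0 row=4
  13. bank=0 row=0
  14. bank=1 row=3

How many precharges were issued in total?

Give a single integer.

Answer: 8

Derivation:
Acc 1: bank2 row0 -> MISS (open row0); precharges=0
Acc 2: bank2 row0 -> HIT
Acc 3: bank1 row3 -> MISS (open row3); precharges=0
Acc 4: bank1 row1 -> MISS (open row1); precharges=1
Acc 5: bank1 row1 -> HIT
Acc 6: bank0 row0 -> MISS (open row0); precharges=1
Acc 7: bank1 row0 -> MISS (open row0); precharges=2
Acc 8: bank1 row1 -> MISS (open row1); precharges=3
Acc 9: bank2 row3 -> MISS (open row3); precharges=4
Acc 10: bank1 row2 -> MISS (open row2); precharges=5
Acc 11: bank1 row2 -> HIT
Acc 12: bank0 row4 -> MISS (open row4); precharges=6
Acc 13: bank0 row0 -> MISS (open row0); precharges=7
Acc 14: bank1 row3 -> MISS (open row3); precharges=8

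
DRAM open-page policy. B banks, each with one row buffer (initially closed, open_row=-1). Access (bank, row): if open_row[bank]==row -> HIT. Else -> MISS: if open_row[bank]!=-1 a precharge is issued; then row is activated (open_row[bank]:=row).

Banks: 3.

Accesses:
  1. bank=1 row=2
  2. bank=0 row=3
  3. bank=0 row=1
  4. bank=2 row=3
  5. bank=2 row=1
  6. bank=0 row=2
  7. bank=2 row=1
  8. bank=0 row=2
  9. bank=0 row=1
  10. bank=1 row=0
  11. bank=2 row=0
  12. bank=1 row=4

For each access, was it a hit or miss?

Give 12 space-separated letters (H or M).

Acc 1: bank1 row2 -> MISS (open row2); precharges=0
Acc 2: bank0 row3 -> MISS (open row3); precharges=0
Acc 3: bank0 row1 -> MISS (open row1); precharges=1
Acc 4: bank2 row3 -> MISS (open row3); precharges=1
Acc 5: bank2 row1 -> MISS (open row1); precharges=2
Acc 6: bank0 row2 -> MISS (open row2); precharges=3
Acc 7: bank2 row1 -> HIT
Acc 8: bank0 row2 -> HIT
Acc 9: bank0 row1 -> MISS (open row1); precharges=4
Acc 10: bank1 row0 -> MISS (open row0); precharges=5
Acc 11: bank2 row0 -> MISS (open row0); precharges=6
Acc 12: bank1 row4 -> MISS (open row4); precharges=7

Answer: M M M M M M H H M M M M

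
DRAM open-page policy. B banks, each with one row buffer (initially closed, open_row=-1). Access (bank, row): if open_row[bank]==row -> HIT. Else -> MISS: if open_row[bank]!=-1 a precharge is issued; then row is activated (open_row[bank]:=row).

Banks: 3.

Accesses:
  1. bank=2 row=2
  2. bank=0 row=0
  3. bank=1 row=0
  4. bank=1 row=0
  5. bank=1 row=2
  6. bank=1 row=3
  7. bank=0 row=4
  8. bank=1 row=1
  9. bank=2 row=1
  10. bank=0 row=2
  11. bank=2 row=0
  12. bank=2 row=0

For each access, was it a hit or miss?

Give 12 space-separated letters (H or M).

Acc 1: bank2 row2 -> MISS (open row2); precharges=0
Acc 2: bank0 row0 -> MISS (open row0); precharges=0
Acc 3: bank1 row0 -> MISS (open row0); precharges=0
Acc 4: bank1 row0 -> HIT
Acc 5: bank1 row2 -> MISS (open row2); precharges=1
Acc 6: bank1 row3 -> MISS (open row3); precharges=2
Acc 7: bank0 row4 -> MISS (open row4); precharges=3
Acc 8: bank1 row1 -> MISS (open row1); precharges=4
Acc 9: bank2 row1 -> MISS (open row1); precharges=5
Acc 10: bank0 row2 -> MISS (open row2); precharges=6
Acc 11: bank2 row0 -> MISS (open row0); precharges=7
Acc 12: bank2 row0 -> HIT

Answer: M M M H M M M M M M M H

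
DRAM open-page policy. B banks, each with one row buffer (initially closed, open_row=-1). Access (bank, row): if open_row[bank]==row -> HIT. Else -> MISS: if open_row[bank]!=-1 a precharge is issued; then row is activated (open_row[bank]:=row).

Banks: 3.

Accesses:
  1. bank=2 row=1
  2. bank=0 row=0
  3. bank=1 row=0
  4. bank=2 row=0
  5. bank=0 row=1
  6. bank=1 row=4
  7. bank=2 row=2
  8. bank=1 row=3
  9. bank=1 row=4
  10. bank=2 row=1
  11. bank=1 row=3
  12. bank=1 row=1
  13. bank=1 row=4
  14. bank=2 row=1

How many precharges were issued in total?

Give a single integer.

Answer: 10

Derivation:
Acc 1: bank2 row1 -> MISS (open row1); precharges=0
Acc 2: bank0 row0 -> MISS (open row0); precharges=0
Acc 3: bank1 row0 -> MISS (open row0); precharges=0
Acc 4: bank2 row0 -> MISS (open row0); precharges=1
Acc 5: bank0 row1 -> MISS (open row1); precharges=2
Acc 6: bank1 row4 -> MISS (open row4); precharges=3
Acc 7: bank2 row2 -> MISS (open row2); precharges=4
Acc 8: bank1 row3 -> MISS (open row3); precharges=5
Acc 9: bank1 row4 -> MISS (open row4); precharges=6
Acc 10: bank2 row1 -> MISS (open row1); precharges=7
Acc 11: bank1 row3 -> MISS (open row3); precharges=8
Acc 12: bank1 row1 -> MISS (open row1); precharges=9
Acc 13: bank1 row4 -> MISS (open row4); precharges=10
Acc 14: bank2 row1 -> HIT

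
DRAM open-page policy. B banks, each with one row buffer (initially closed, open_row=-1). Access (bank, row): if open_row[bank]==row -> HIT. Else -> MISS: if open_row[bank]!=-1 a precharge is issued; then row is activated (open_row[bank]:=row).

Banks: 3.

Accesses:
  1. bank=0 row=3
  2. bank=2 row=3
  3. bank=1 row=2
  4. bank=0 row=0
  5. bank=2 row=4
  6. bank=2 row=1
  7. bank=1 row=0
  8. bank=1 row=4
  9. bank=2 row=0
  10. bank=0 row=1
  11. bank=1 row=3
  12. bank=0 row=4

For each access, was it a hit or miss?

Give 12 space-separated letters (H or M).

Acc 1: bank0 row3 -> MISS (open row3); precharges=0
Acc 2: bank2 row3 -> MISS (open row3); precharges=0
Acc 3: bank1 row2 -> MISS (open row2); precharges=0
Acc 4: bank0 row0 -> MISS (open row0); precharges=1
Acc 5: bank2 row4 -> MISS (open row4); precharges=2
Acc 6: bank2 row1 -> MISS (open row1); precharges=3
Acc 7: bank1 row0 -> MISS (open row0); precharges=4
Acc 8: bank1 row4 -> MISS (open row4); precharges=5
Acc 9: bank2 row0 -> MISS (open row0); precharges=6
Acc 10: bank0 row1 -> MISS (open row1); precharges=7
Acc 11: bank1 row3 -> MISS (open row3); precharges=8
Acc 12: bank0 row4 -> MISS (open row4); precharges=9

Answer: M M M M M M M M M M M M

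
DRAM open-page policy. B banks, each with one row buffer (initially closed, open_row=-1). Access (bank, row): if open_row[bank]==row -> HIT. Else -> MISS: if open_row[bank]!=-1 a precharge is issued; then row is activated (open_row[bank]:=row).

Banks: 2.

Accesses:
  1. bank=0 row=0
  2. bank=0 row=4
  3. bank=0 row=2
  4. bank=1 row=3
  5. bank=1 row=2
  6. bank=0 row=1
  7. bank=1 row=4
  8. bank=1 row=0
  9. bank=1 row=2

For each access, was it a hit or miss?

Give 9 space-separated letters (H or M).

Answer: M M M M M M M M M

Derivation:
Acc 1: bank0 row0 -> MISS (open row0); precharges=0
Acc 2: bank0 row4 -> MISS (open row4); precharges=1
Acc 3: bank0 row2 -> MISS (open row2); precharges=2
Acc 4: bank1 row3 -> MISS (open row3); precharges=2
Acc 5: bank1 row2 -> MISS (open row2); precharges=3
Acc 6: bank0 row1 -> MISS (open row1); precharges=4
Acc 7: bank1 row4 -> MISS (open row4); precharges=5
Acc 8: bank1 row0 -> MISS (open row0); precharges=6
Acc 9: bank1 row2 -> MISS (open row2); precharges=7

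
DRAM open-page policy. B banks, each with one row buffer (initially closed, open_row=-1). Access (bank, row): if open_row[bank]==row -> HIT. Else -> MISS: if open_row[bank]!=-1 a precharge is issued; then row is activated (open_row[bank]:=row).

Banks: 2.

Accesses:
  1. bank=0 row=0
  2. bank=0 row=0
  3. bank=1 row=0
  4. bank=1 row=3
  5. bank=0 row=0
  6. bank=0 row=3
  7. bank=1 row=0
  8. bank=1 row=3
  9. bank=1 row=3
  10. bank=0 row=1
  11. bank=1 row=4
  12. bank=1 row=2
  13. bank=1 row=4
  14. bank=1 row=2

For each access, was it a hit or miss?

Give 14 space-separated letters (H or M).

Answer: M H M M H M M M H M M M M M

Derivation:
Acc 1: bank0 row0 -> MISS (open row0); precharges=0
Acc 2: bank0 row0 -> HIT
Acc 3: bank1 row0 -> MISS (open row0); precharges=0
Acc 4: bank1 row3 -> MISS (open row3); precharges=1
Acc 5: bank0 row0 -> HIT
Acc 6: bank0 row3 -> MISS (open row3); precharges=2
Acc 7: bank1 row0 -> MISS (open row0); precharges=3
Acc 8: bank1 row3 -> MISS (open row3); precharges=4
Acc 9: bank1 row3 -> HIT
Acc 10: bank0 row1 -> MISS (open row1); precharges=5
Acc 11: bank1 row4 -> MISS (open row4); precharges=6
Acc 12: bank1 row2 -> MISS (open row2); precharges=7
Acc 13: bank1 row4 -> MISS (open row4); precharges=8
Acc 14: bank1 row2 -> MISS (open row2); precharges=9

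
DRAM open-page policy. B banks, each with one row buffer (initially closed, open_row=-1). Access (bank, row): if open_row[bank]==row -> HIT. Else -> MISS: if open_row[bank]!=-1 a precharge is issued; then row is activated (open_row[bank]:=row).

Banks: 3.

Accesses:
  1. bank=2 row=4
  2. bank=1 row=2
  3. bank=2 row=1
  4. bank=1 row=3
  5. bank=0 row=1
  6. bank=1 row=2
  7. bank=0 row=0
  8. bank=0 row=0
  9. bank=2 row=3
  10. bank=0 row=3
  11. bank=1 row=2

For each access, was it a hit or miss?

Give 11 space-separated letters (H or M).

Acc 1: bank2 row4 -> MISS (open row4); precharges=0
Acc 2: bank1 row2 -> MISS (open row2); precharges=0
Acc 3: bank2 row1 -> MISS (open row1); precharges=1
Acc 4: bank1 row3 -> MISS (open row3); precharges=2
Acc 5: bank0 row1 -> MISS (open row1); precharges=2
Acc 6: bank1 row2 -> MISS (open row2); precharges=3
Acc 7: bank0 row0 -> MISS (open row0); precharges=4
Acc 8: bank0 row0 -> HIT
Acc 9: bank2 row3 -> MISS (open row3); precharges=5
Acc 10: bank0 row3 -> MISS (open row3); precharges=6
Acc 11: bank1 row2 -> HIT

Answer: M M M M M M M H M M H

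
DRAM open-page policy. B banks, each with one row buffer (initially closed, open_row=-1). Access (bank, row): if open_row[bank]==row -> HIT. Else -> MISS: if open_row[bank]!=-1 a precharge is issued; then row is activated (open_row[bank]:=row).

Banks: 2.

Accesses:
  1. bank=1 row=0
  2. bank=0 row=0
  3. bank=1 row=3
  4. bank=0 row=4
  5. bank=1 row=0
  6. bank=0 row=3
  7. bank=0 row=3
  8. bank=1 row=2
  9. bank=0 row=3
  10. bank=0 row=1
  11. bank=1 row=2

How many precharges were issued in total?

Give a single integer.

Answer: 6

Derivation:
Acc 1: bank1 row0 -> MISS (open row0); precharges=0
Acc 2: bank0 row0 -> MISS (open row0); precharges=0
Acc 3: bank1 row3 -> MISS (open row3); precharges=1
Acc 4: bank0 row4 -> MISS (open row4); precharges=2
Acc 5: bank1 row0 -> MISS (open row0); precharges=3
Acc 6: bank0 row3 -> MISS (open row3); precharges=4
Acc 7: bank0 row3 -> HIT
Acc 8: bank1 row2 -> MISS (open row2); precharges=5
Acc 9: bank0 row3 -> HIT
Acc 10: bank0 row1 -> MISS (open row1); precharges=6
Acc 11: bank1 row2 -> HIT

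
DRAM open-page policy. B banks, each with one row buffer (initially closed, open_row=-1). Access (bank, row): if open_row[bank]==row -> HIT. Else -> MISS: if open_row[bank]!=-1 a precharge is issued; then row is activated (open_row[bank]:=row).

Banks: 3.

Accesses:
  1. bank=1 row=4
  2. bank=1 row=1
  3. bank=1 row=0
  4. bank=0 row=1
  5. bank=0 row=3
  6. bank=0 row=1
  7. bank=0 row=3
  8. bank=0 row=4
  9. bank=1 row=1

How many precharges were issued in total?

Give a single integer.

Acc 1: bank1 row4 -> MISS (open row4); precharges=0
Acc 2: bank1 row1 -> MISS (open row1); precharges=1
Acc 3: bank1 row0 -> MISS (open row0); precharges=2
Acc 4: bank0 row1 -> MISS (open row1); precharges=2
Acc 5: bank0 row3 -> MISS (open row3); precharges=3
Acc 6: bank0 row1 -> MISS (open row1); precharges=4
Acc 7: bank0 row3 -> MISS (open row3); precharges=5
Acc 8: bank0 row4 -> MISS (open row4); precharges=6
Acc 9: bank1 row1 -> MISS (open row1); precharges=7

Answer: 7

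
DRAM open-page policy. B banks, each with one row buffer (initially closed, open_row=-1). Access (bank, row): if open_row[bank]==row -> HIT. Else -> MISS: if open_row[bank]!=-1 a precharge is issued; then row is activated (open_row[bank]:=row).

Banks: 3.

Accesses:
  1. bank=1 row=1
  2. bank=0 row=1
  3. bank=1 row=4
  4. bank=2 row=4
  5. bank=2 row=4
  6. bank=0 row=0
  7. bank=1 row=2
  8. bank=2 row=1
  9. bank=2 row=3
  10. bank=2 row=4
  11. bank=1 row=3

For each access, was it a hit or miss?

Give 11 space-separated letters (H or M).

Answer: M M M M H M M M M M M

Derivation:
Acc 1: bank1 row1 -> MISS (open row1); precharges=0
Acc 2: bank0 row1 -> MISS (open row1); precharges=0
Acc 3: bank1 row4 -> MISS (open row4); precharges=1
Acc 4: bank2 row4 -> MISS (open row4); precharges=1
Acc 5: bank2 row4 -> HIT
Acc 6: bank0 row0 -> MISS (open row0); precharges=2
Acc 7: bank1 row2 -> MISS (open row2); precharges=3
Acc 8: bank2 row1 -> MISS (open row1); precharges=4
Acc 9: bank2 row3 -> MISS (open row3); precharges=5
Acc 10: bank2 row4 -> MISS (open row4); precharges=6
Acc 11: bank1 row3 -> MISS (open row3); precharges=7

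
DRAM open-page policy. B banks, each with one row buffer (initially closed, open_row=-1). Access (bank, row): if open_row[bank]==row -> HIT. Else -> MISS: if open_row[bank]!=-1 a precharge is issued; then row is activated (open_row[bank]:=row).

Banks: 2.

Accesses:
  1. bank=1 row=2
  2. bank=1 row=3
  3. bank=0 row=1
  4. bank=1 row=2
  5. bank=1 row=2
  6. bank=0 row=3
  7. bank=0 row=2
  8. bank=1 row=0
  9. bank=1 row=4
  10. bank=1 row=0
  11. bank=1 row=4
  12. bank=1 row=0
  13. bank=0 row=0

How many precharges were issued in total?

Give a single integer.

Acc 1: bank1 row2 -> MISS (open row2); precharges=0
Acc 2: bank1 row3 -> MISS (open row3); precharges=1
Acc 3: bank0 row1 -> MISS (open row1); precharges=1
Acc 4: bank1 row2 -> MISS (open row2); precharges=2
Acc 5: bank1 row2 -> HIT
Acc 6: bank0 row3 -> MISS (open row3); precharges=3
Acc 7: bank0 row2 -> MISS (open row2); precharges=4
Acc 8: bank1 row0 -> MISS (open row0); precharges=5
Acc 9: bank1 row4 -> MISS (open row4); precharges=6
Acc 10: bank1 row0 -> MISS (open row0); precharges=7
Acc 11: bank1 row4 -> MISS (open row4); precharges=8
Acc 12: bank1 row0 -> MISS (open row0); precharges=9
Acc 13: bank0 row0 -> MISS (open row0); precharges=10

Answer: 10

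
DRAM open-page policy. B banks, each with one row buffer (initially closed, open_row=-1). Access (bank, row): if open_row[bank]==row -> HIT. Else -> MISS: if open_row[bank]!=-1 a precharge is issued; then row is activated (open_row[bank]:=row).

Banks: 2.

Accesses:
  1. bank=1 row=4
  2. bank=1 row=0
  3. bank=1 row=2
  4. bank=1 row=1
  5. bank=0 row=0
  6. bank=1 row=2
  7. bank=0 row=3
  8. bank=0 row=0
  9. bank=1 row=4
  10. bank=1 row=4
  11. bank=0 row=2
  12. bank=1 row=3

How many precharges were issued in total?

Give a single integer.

Acc 1: bank1 row4 -> MISS (open row4); precharges=0
Acc 2: bank1 row0 -> MISS (open row0); precharges=1
Acc 3: bank1 row2 -> MISS (open row2); precharges=2
Acc 4: bank1 row1 -> MISS (open row1); precharges=3
Acc 5: bank0 row0 -> MISS (open row0); precharges=3
Acc 6: bank1 row2 -> MISS (open row2); precharges=4
Acc 7: bank0 row3 -> MISS (open row3); precharges=5
Acc 8: bank0 row0 -> MISS (open row0); precharges=6
Acc 9: bank1 row4 -> MISS (open row4); precharges=7
Acc 10: bank1 row4 -> HIT
Acc 11: bank0 row2 -> MISS (open row2); precharges=8
Acc 12: bank1 row3 -> MISS (open row3); precharges=9

Answer: 9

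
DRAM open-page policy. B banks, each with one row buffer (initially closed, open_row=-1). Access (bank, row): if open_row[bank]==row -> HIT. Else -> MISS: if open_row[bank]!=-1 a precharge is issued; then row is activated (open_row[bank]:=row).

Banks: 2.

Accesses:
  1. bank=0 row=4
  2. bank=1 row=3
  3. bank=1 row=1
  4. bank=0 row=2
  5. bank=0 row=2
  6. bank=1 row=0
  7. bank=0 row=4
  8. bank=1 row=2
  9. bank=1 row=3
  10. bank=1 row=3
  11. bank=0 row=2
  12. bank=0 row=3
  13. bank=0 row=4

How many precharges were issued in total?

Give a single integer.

Answer: 9

Derivation:
Acc 1: bank0 row4 -> MISS (open row4); precharges=0
Acc 2: bank1 row3 -> MISS (open row3); precharges=0
Acc 3: bank1 row1 -> MISS (open row1); precharges=1
Acc 4: bank0 row2 -> MISS (open row2); precharges=2
Acc 5: bank0 row2 -> HIT
Acc 6: bank1 row0 -> MISS (open row0); precharges=3
Acc 7: bank0 row4 -> MISS (open row4); precharges=4
Acc 8: bank1 row2 -> MISS (open row2); precharges=5
Acc 9: bank1 row3 -> MISS (open row3); precharges=6
Acc 10: bank1 row3 -> HIT
Acc 11: bank0 row2 -> MISS (open row2); precharges=7
Acc 12: bank0 row3 -> MISS (open row3); precharges=8
Acc 13: bank0 row4 -> MISS (open row4); precharges=9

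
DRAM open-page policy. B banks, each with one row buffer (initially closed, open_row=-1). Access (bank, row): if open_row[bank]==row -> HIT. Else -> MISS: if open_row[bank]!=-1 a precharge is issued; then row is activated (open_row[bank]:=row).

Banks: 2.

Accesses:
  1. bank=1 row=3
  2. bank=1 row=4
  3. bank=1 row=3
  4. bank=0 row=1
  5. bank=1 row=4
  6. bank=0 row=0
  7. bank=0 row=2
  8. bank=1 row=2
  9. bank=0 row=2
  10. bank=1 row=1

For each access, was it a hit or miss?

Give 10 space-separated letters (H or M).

Answer: M M M M M M M M H M

Derivation:
Acc 1: bank1 row3 -> MISS (open row3); precharges=0
Acc 2: bank1 row4 -> MISS (open row4); precharges=1
Acc 3: bank1 row3 -> MISS (open row3); precharges=2
Acc 4: bank0 row1 -> MISS (open row1); precharges=2
Acc 5: bank1 row4 -> MISS (open row4); precharges=3
Acc 6: bank0 row0 -> MISS (open row0); precharges=4
Acc 7: bank0 row2 -> MISS (open row2); precharges=5
Acc 8: bank1 row2 -> MISS (open row2); precharges=6
Acc 9: bank0 row2 -> HIT
Acc 10: bank1 row1 -> MISS (open row1); precharges=7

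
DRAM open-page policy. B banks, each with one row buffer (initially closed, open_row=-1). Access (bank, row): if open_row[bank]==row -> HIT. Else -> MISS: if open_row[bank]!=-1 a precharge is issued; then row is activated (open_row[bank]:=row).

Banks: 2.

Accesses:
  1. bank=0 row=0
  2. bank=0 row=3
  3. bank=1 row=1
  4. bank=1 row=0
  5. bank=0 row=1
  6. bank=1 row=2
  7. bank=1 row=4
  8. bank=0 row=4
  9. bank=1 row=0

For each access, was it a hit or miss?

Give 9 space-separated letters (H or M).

Acc 1: bank0 row0 -> MISS (open row0); precharges=0
Acc 2: bank0 row3 -> MISS (open row3); precharges=1
Acc 3: bank1 row1 -> MISS (open row1); precharges=1
Acc 4: bank1 row0 -> MISS (open row0); precharges=2
Acc 5: bank0 row1 -> MISS (open row1); precharges=3
Acc 6: bank1 row2 -> MISS (open row2); precharges=4
Acc 7: bank1 row4 -> MISS (open row4); precharges=5
Acc 8: bank0 row4 -> MISS (open row4); precharges=6
Acc 9: bank1 row0 -> MISS (open row0); precharges=7

Answer: M M M M M M M M M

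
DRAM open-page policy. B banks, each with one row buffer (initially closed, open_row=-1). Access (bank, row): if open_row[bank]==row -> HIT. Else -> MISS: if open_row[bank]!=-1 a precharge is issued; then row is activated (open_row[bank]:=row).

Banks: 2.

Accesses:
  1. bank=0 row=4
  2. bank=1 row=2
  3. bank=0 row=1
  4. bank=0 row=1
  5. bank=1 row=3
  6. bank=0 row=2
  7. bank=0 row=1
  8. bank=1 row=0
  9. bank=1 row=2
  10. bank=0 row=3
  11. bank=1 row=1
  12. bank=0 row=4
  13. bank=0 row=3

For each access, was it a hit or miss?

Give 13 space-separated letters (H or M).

Acc 1: bank0 row4 -> MISS (open row4); precharges=0
Acc 2: bank1 row2 -> MISS (open row2); precharges=0
Acc 3: bank0 row1 -> MISS (open row1); precharges=1
Acc 4: bank0 row1 -> HIT
Acc 5: bank1 row3 -> MISS (open row3); precharges=2
Acc 6: bank0 row2 -> MISS (open row2); precharges=3
Acc 7: bank0 row1 -> MISS (open row1); precharges=4
Acc 8: bank1 row0 -> MISS (open row0); precharges=5
Acc 9: bank1 row2 -> MISS (open row2); precharges=6
Acc 10: bank0 row3 -> MISS (open row3); precharges=7
Acc 11: bank1 row1 -> MISS (open row1); precharges=8
Acc 12: bank0 row4 -> MISS (open row4); precharges=9
Acc 13: bank0 row3 -> MISS (open row3); precharges=10

Answer: M M M H M M M M M M M M M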